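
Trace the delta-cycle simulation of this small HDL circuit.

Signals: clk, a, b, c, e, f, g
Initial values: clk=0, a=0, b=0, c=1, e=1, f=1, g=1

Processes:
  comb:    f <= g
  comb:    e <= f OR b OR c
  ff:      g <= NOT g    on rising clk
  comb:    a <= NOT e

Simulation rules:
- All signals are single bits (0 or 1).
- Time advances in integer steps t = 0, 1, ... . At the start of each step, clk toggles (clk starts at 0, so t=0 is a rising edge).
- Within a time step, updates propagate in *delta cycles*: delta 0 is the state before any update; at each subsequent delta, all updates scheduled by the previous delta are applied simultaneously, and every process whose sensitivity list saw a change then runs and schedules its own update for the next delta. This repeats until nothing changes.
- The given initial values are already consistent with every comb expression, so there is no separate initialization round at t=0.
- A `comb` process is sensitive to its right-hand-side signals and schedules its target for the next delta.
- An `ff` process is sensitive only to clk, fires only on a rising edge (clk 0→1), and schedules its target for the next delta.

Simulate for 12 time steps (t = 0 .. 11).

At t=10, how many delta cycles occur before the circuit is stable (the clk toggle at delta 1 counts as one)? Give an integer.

3

[bits: b,c,clk,a,g,e,f]
t=0: Δ0=0100111 Δ1=0110111 Δ2=0110011 Δ3=0110010 | 3Δ
t=1: Δ0=0110010 Δ1=0100010 | 1Δ
t=2: Δ0=0100010 Δ1=0110010 Δ2=0110110 Δ3=0110111 | 3Δ
t=3: Δ0=0110111 Δ1=0100111 | 1Δ
t=4: Δ0=0100111 Δ1=0110111 Δ2=0110011 Δ3=0110010 | 3Δ
t=5: Δ0=0110010 Δ1=0100010 | 1Δ
t=6: Δ0=0100010 Δ1=0110010 Δ2=0110110 Δ3=0110111 | 3Δ
t=7: Δ0=0110111 Δ1=0100111 | 1Δ
t=8: Δ0=0100111 Δ1=0110111 Δ2=0110011 Δ3=0110010 | 3Δ
t=9: Δ0=0110010 Δ1=0100010 | 1Δ
t=10: Δ0=0100010 Δ1=0110010 Δ2=0110110 Δ3=0110111 | 3Δ
t=11: Δ0=0110111 Δ1=0100111 | 1Δ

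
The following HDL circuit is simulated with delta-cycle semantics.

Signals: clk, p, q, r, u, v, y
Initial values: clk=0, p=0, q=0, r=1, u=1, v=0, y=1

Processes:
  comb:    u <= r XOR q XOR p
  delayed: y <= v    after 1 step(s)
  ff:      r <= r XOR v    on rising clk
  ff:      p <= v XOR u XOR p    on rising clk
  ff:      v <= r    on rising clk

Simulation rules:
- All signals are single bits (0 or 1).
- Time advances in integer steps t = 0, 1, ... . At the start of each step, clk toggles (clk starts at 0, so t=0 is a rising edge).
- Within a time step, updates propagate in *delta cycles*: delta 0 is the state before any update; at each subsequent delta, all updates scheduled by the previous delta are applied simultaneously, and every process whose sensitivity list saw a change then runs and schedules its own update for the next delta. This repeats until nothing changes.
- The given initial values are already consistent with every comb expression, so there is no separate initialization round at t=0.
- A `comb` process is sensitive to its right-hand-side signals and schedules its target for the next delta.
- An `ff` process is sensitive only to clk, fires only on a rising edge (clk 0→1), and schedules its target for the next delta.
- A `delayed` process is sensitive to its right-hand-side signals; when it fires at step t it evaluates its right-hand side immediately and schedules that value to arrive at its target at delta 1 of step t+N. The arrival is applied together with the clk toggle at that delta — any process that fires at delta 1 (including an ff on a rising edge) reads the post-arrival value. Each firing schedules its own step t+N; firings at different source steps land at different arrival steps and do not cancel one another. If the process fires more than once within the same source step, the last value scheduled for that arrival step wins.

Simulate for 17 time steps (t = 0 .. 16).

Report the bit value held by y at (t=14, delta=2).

1

t0.Δ0 v=0 clk=0 y=1 q=0 r=1 p=0 u=1
t0.Δ1 v=0 clk=1 y=1 q=0 r=1 p=0 u=1
t0.Δ2 v=1 clk=1 y=1 q=0 r=1 p=1 u=1
t0.Δ3 v=1 clk=1 y=1 q=0 r=1 p=1 u=0
t1.Δ0 v=1 clk=1 y=1 q=0 r=1 p=1 u=0
t1.Δ1 v=1 clk=0 y=1 q=0 r=1 p=1 u=0
t2.Δ0 v=1 clk=0 y=1 q=0 r=1 p=1 u=0
t2.Δ1 v=1 clk=1 y=1 q=0 r=1 p=1 u=0
t2.Δ2 v=1 clk=1 y=1 q=0 r=0 p=0 u=0
t3.Δ0 v=1 clk=1 y=1 q=0 r=0 p=0 u=0
t3.Δ1 v=1 clk=0 y=1 q=0 r=0 p=0 u=0
t4.Δ0 v=1 clk=0 y=1 q=0 r=0 p=0 u=0
t4.Δ1 v=1 clk=1 y=1 q=0 r=0 p=0 u=0
t4.Δ2 v=0 clk=1 y=1 q=0 r=1 p=1 u=0
t5.Δ0 v=0 clk=1 y=1 q=0 r=1 p=1 u=0
t5.Δ1 v=0 clk=0 y=0 q=0 r=1 p=1 u=0
t6.Δ0 v=0 clk=0 y=0 q=0 r=1 p=1 u=0
t6.Δ1 v=0 clk=1 y=0 q=0 r=1 p=1 u=0
t6.Δ2 v=1 clk=1 y=0 q=0 r=1 p=1 u=0
t7.Δ0 v=1 clk=1 y=0 q=0 r=1 p=1 u=0
t7.Δ1 v=1 clk=0 y=1 q=0 r=1 p=1 u=0
t8.Δ0 v=1 clk=0 y=1 q=0 r=1 p=1 u=0
t8.Δ1 v=1 clk=1 y=1 q=0 r=1 p=1 u=0
t8.Δ2 v=1 clk=1 y=1 q=0 r=0 p=0 u=0
t9.Δ0 v=1 clk=1 y=1 q=0 r=0 p=0 u=0
t9.Δ1 v=1 clk=0 y=1 q=0 r=0 p=0 u=0
t10.Δ0 v=1 clk=0 y=1 q=0 r=0 p=0 u=0
t10.Δ1 v=1 clk=1 y=1 q=0 r=0 p=0 u=0
t10.Δ2 v=0 clk=1 y=1 q=0 r=1 p=1 u=0
t11.Δ0 v=0 clk=1 y=1 q=0 r=1 p=1 u=0
t11.Δ1 v=0 clk=0 y=0 q=0 r=1 p=1 u=0
t12.Δ0 v=0 clk=0 y=0 q=0 r=1 p=1 u=0
t12.Δ1 v=0 clk=1 y=0 q=0 r=1 p=1 u=0
t12.Δ2 v=1 clk=1 y=0 q=0 r=1 p=1 u=0
t13.Δ0 v=1 clk=1 y=0 q=0 r=1 p=1 u=0
t13.Δ1 v=1 clk=0 y=1 q=0 r=1 p=1 u=0
t14.Δ0 v=1 clk=0 y=1 q=0 r=1 p=1 u=0
t14.Δ1 v=1 clk=1 y=1 q=0 r=1 p=1 u=0
t14.Δ2 v=1 clk=1 y=1 q=0 r=0 p=0 u=0
t15.Δ0 v=1 clk=1 y=1 q=0 r=0 p=0 u=0
t15.Δ1 v=1 clk=0 y=1 q=0 r=0 p=0 u=0
t16.Δ0 v=1 clk=0 y=1 q=0 r=0 p=0 u=0
t16.Δ1 v=1 clk=1 y=1 q=0 r=0 p=0 u=0
t16.Δ2 v=0 clk=1 y=1 q=0 r=1 p=1 u=0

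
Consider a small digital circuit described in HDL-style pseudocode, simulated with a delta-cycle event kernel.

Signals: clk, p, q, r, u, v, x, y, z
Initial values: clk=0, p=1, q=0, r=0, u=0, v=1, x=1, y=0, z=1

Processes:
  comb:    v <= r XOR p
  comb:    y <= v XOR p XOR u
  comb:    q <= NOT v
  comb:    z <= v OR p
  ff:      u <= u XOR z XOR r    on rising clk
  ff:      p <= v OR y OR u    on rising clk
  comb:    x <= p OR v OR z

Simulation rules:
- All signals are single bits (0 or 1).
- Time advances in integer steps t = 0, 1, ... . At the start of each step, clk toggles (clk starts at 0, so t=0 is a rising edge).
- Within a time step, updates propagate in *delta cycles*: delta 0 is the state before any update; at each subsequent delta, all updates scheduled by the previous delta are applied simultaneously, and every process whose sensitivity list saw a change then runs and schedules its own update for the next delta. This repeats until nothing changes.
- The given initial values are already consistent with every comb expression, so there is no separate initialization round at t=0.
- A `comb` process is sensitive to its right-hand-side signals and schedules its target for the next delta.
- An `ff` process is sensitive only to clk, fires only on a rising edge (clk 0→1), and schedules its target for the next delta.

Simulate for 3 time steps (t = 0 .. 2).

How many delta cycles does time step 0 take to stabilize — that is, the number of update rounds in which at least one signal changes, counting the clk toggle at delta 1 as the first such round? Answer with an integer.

t0.Δ0 y=0 r=0 x=1 q=0 p=1 v=1 clk=0 u=0 z=1
t0.Δ1 y=0 r=0 x=1 q=0 p=1 v=1 clk=1 u=0 z=1
t0.Δ2 y=0 r=0 x=1 q=0 p=1 v=1 clk=1 u=1 z=1
t0.Δ3 y=1 r=0 x=1 q=0 p=1 v=1 clk=1 u=1 z=1
t1.Δ0 y=1 r=0 x=1 q=0 p=1 v=1 clk=1 u=1 z=1
t1.Δ1 y=1 r=0 x=1 q=0 p=1 v=1 clk=0 u=1 z=1
t2.Δ0 y=1 r=0 x=1 q=0 p=1 v=1 clk=0 u=1 z=1
t2.Δ1 y=1 r=0 x=1 q=0 p=1 v=1 clk=1 u=1 z=1
t2.Δ2 y=1 r=0 x=1 q=0 p=1 v=1 clk=1 u=0 z=1
t2.Δ3 y=0 r=0 x=1 q=0 p=1 v=1 clk=1 u=0 z=1

3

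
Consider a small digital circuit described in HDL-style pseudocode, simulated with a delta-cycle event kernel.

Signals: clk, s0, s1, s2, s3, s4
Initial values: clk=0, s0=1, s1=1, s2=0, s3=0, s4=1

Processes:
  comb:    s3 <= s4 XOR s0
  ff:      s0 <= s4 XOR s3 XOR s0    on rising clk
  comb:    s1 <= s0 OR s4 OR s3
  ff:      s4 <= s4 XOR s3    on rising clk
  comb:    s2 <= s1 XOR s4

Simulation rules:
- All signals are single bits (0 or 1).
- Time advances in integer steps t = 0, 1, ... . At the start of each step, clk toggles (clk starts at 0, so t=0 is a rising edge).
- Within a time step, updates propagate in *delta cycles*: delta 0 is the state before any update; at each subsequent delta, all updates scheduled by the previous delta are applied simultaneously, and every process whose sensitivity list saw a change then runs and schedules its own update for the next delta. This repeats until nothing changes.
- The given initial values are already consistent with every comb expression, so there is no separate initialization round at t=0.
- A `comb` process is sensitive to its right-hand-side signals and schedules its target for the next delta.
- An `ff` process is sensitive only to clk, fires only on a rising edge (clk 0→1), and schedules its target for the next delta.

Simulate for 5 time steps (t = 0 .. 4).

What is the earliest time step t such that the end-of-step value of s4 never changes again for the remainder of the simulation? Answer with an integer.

2

t0.Δ0 s0=1 s1=1 s4=1 s3=0 clk=0 s2=0
t0.Δ1 s0=1 s1=1 s4=1 s3=0 clk=1 s2=0
t0.Δ2 s0=0 s1=1 s4=1 s3=0 clk=1 s2=0
t0.Δ3 s0=0 s1=1 s4=1 s3=1 clk=1 s2=0
t1.Δ0 s0=0 s1=1 s4=1 s3=1 clk=1 s2=0
t1.Δ1 s0=0 s1=1 s4=1 s3=1 clk=0 s2=0
t2.Δ0 s0=0 s1=1 s4=1 s3=1 clk=0 s2=0
t2.Δ1 s0=0 s1=1 s4=1 s3=1 clk=1 s2=0
t2.Δ2 s0=0 s1=1 s4=0 s3=1 clk=1 s2=0
t2.Δ3 s0=0 s1=1 s4=0 s3=0 clk=1 s2=1
t2.Δ4 s0=0 s1=0 s4=0 s3=0 clk=1 s2=1
t2.Δ5 s0=0 s1=0 s4=0 s3=0 clk=1 s2=0
t3.Δ0 s0=0 s1=0 s4=0 s3=0 clk=1 s2=0
t3.Δ1 s0=0 s1=0 s4=0 s3=0 clk=0 s2=0
t4.Δ0 s0=0 s1=0 s4=0 s3=0 clk=0 s2=0
t4.Δ1 s0=0 s1=0 s4=0 s3=0 clk=1 s2=0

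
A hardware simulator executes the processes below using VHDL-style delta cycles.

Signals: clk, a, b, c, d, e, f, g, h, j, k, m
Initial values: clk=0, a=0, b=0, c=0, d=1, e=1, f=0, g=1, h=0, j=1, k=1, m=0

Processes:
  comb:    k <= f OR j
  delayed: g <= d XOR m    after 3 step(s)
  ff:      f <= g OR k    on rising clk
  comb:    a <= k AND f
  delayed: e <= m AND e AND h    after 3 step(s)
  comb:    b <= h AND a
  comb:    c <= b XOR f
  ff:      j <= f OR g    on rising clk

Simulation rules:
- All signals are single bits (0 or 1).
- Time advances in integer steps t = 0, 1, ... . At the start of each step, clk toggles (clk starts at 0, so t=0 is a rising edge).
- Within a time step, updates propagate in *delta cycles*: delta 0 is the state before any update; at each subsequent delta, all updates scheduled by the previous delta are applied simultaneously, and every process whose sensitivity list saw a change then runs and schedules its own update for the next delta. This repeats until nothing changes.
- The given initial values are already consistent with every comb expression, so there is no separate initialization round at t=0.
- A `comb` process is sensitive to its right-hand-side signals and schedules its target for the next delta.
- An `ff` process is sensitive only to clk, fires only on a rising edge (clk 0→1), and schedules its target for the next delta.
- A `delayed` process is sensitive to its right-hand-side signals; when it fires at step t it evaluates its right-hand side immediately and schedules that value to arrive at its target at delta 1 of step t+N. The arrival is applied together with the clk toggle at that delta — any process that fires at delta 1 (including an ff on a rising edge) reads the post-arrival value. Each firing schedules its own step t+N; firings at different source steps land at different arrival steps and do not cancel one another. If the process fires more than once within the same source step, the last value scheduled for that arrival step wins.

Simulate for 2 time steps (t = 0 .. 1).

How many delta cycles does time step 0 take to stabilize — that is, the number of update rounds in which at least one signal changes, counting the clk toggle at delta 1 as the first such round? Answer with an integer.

3

t0.Δ0 h=0 k=1 f=0 j=1 clk=0 e=1 d=1 c=0 a=0 g=1 m=0 b=0
t0.Δ1 h=0 k=1 f=0 j=1 clk=1 e=1 d=1 c=0 a=0 g=1 m=0 b=0
t0.Δ2 h=0 k=1 f=1 j=1 clk=1 e=1 d=1 c=0 a=0 g=1 m=0 b=0
t0.Δ3 h=0 k=1 f=1 j=1 clk=1 e=1 d=1 c=1 a=1 g=1 m=0 b=0
t1.Δ0 h=0 k=1 f=1 j=1 clk=1 e=1 d=1 c=1 a=1 g=1 m=0 b=0
t1.Δ1 h=0 k=1 f=1 j=1 clk=0 e=1 d=1 c=1 a=1 g=1 m=0 b=0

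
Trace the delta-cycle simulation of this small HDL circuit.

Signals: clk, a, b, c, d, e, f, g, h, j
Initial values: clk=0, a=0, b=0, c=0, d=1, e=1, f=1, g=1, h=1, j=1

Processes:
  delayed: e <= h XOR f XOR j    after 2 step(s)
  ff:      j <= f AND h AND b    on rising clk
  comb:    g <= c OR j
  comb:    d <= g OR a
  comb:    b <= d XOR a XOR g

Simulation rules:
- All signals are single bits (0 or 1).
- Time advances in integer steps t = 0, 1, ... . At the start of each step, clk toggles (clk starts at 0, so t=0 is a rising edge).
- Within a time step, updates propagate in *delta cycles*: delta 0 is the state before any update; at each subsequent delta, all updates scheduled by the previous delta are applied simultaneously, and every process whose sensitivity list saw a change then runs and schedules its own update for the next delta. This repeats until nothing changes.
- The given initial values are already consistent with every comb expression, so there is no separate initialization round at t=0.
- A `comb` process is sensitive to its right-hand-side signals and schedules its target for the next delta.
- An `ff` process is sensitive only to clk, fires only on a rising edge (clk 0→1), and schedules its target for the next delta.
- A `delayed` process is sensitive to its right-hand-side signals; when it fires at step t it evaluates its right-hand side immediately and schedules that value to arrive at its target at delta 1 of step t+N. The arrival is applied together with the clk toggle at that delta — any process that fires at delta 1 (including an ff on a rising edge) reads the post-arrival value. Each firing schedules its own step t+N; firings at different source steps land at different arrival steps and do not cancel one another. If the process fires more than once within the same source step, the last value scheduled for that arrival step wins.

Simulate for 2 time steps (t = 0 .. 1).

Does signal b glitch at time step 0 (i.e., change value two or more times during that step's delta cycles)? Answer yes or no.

t0.Δ0 clk=0 h=1 j=1 g=1 a=0 d=1 e=1 b=0 f=1 c=0
t0.Δ1 clk=1 h=1 j=1 g=1 a=0 d=1 e=1 b=0 f=1 c=0
t0.Δ2 clk=1 h=1 j=0 g=1 a=0 d=1 e=1 b=0 f=1 c=0
t0.Δ3 clk=1 h=1 j=0 g=0 a=0 d=1 e=1 b=0 f=1 c=0
t0.Δ4 clk=1 h=1 j=0 g=0 a=0 d=0 e=1 b=1 f=1 c=0
t0.Δ5 clk=1 h=1 j=0 g=0 a=0 d=0 e=1 b=0 f=1 c=0
t1.Δ0 clk=1 h=1 j=0 g=0 a=0 d=0 e=1 b=0 f=1 c=0
t1.Δ1 clk=0 h=1 j=0 g=0 a=0 d=0 e=1 b=0 f=1 c=0

yes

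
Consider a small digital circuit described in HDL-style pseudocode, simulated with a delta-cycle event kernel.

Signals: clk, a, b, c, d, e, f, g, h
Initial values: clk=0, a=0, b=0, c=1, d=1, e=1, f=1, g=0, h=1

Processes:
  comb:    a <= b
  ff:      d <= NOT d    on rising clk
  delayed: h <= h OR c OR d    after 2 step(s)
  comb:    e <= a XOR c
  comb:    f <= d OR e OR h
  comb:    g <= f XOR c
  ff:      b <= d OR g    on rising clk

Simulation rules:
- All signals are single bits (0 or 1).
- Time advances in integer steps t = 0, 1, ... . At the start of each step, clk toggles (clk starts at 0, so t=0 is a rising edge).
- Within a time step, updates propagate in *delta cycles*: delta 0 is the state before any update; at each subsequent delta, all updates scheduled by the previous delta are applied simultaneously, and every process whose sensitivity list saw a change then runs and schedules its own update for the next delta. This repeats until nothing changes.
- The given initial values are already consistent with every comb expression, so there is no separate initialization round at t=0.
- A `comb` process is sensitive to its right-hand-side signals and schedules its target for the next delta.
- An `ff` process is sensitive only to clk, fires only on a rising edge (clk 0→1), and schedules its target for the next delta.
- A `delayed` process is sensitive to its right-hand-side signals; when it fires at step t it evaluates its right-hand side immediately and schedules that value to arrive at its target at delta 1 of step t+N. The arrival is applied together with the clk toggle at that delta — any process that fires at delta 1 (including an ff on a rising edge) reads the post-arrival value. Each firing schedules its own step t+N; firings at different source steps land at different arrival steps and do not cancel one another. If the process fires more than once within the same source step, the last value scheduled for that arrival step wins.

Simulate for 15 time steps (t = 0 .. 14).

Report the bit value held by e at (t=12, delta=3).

t=0 Δ0: clk=0 c=1 a=0 e=1 b=0 d=1 f=1 g=0 h=1
  Δ1: clk:0→1
  Δ2: b:0→1, d:1→0
  Δ3: a:0→1
  Δ4: e:1→0
  (4Δ to stable)
t=1 Δ0: clk=1 c=1 a=1 e=0 b=1 d=0 f=1 g=0 h=1
  Δ1: clk:1→0
  (1Δ to stable)
t=2 Δ0: clk=0 c=1 a=1 e=0 b=1 d=0 f=1 g=0 h=1
  Δ1: clk:0→1
  Δ2: b:1→0, d:0→1
  Δ3: a:1→0
  Δ4: e:0→1
  (4Δ to stable)
t=3 Δ0: clk=1 c=1 a=0 e=1 b=0 d=1 f=1 g=0 h=1
  Δ1: clk:1→0
  (1Δ to stable)
t=4 Δ0: clk=0 c=1 a=0 e=1 b=0 d=1 f=1 g=0 h=1
  Δ1: clk:0→1
  Δ2: b:0→1, d:1→0
  Δ3: a:0→1
  Δ4: e:1→0
  (4Δ to stable)
t=5 Δ0: clk=1 c=1 a=1 e=0 b=1 d=0 f=1 g=0 h=1
  Δ1: clk:1→0
  (1Δ to stable)
t=6 Δ0: clk=0 c=1 a=1 e=0 b=1 d=0 f=1 g=0 h=1
  Δ1: clk:0→1
  Δ2: b:1→0, d:0→1
  Δ3: a:1→0
  Δ4: e:0→1
  (4Δ to stable)
t=7 Δ0: clk=1 c=1 a=0 e=1 b=0 d=1 f=1 g=0 h=1
  Δ1: clk:1→0
  (1Δ to stable)
t=8 Δ0: clk=0 c=1 a=0 e=1 b=0 d=1 f=1 g=0 h=1
  Δ1: clk:0→1
  Δ2: b:0→1, d:1→0
  Δ3: a:0→1
  Δ4: e:1→0
  (4Δ to stable)
t=9 Δ0: clk=1 c=1 a=1 e=0 b=1 d=0 f=1 g=0 h=1
  Δ1: clk:1→0
  (1Δ to stable)
t=10 Δ0: clk=0 c=1 a=1 e=0 b=1 d=0 f=1 g=0 h=1
  Δ1: clk:0→1
  Δ2: b:1→0, d:0→1
  Δ3: a:1→0
  Δ4: e:0→1
  (4Δ to stable)
t=11 Δ0: clk=1 c=1 a=0 e=1 b=0 d=1 f=1 g=0 h=1
  Δ1: clk:1→0
  (1Δ to stable)
t=12 Δ0: clk=0 c=1 a=0 e=1 b=0 d=1 f=1 g=0 h=1
  Δ1: clk:0→1
  Δ2: b:0→1, d:1→0
  Δ3: a:0→1
  Δ4: e:1→0
  (4Δ to stable)
t=13 Δ0: clk=1 c=1 a=1 e=0 b=1 d=0 f=1 g=0 h=1
  Δ1: clk:1→0
  (1Δ to stable)
t=14 Δ0: clk=0 c=1 a=1 e=0 b=1 d=0 f=1 g=0 h=1
  Δ1: clk:0→1
  Δ2: b:1→0, d:0→1
  Δ3: a:1→0
  Δ4: e:0→1
  (4Δ to stable)

1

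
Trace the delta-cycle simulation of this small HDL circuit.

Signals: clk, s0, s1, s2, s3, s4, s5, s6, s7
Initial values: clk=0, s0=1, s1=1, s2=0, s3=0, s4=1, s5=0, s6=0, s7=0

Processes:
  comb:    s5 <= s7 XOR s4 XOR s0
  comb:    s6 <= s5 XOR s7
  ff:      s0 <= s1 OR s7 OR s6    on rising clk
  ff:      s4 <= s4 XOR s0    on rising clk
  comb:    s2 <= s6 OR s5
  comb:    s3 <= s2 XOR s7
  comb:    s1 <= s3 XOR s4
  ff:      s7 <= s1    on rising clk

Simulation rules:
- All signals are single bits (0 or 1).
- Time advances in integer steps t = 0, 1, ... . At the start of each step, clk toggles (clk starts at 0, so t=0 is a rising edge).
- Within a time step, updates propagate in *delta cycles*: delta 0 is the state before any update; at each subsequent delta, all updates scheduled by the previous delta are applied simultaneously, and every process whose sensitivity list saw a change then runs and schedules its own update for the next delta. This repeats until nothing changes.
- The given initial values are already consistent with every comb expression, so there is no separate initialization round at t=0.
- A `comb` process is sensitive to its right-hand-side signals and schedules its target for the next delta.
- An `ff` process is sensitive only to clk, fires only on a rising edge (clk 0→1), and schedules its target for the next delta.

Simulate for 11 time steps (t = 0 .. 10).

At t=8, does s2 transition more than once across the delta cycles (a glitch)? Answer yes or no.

no

[bits: clk,s4,s3,s0,s6,s7,s1,s2,s5]
t=0: Δ0=010100100 Δ1=110100100 Δ2=100101100 Δ3=101111000 Δ4=101111110 Δ5=100111110 Δ6=100111010 | 6Δ
t=1: Δ0=100111010 Δ1=000111010 | 1Δ
t=2: Δ0=000111010 Δ1=100111010 Δ2=110110010 Δ3=111100110 Δ4=111100000 Δ5=110100000 Δ6=110100100 | 6Δ
t=3: Δ0=110100100 Δ1=010100100 | 1Δ
t=4: Δ0=010100100 Δ1=110100100 Δ2=100101100 Δ3=101111000 Δ4=101111110 Δ5=100111110 Δ6=100111010 | 6Δ
t=5: Δ0=100111010 Δ1=000111010 | 1Δ
t=6: Δ0=000111010 Δ1=100111010 Δ2=110110010 Δ3=111100110 Δ4=111100000 Δ5=110100000 Δ6=110100100 | 6Δ
t=7: Δ0=110100100 Δ1=010100100 | 1Δ
t=8: Δ0=010100100 Δ1=110100100 Δ2=100101100 Δ3=101111000 Δ4=101111110 Δ5=100111110 Δ6=100111010 | 6Δ
t=9: Δ0=100111010 Δ1=000111010 | 1Δ
t=10: Δ0=000111010 Δ1=100111010 Δ2=110110010 Δ3=111100110 Δ4=111100000 Δ5=110100000 Δ6=110100100 | 6Δ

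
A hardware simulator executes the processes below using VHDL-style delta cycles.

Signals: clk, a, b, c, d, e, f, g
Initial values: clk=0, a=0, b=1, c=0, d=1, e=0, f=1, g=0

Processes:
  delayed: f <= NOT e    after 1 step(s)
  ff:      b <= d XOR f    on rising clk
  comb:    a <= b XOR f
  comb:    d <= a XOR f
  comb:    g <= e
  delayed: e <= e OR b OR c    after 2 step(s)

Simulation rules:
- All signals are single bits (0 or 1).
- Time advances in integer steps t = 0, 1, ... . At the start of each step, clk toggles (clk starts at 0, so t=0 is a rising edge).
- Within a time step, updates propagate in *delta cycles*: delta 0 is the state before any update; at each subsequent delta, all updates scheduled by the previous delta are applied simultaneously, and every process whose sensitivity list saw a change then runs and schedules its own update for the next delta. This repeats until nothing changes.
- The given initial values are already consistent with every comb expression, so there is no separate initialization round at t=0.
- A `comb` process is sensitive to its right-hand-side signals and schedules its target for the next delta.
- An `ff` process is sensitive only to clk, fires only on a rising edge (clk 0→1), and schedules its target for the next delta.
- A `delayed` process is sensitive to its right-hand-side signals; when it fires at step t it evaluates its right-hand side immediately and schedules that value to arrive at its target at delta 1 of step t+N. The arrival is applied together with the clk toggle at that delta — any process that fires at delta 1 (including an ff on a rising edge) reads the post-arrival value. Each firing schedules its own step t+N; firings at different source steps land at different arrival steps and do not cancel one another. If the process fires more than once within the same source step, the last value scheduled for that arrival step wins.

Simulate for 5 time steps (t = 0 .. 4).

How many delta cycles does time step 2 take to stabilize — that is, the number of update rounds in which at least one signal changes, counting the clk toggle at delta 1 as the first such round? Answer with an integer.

4

t0.Δ0 b=1 c=0 f=1 d=1 g=0 clk=0 e=0 a=0
t0.Δ1 b=1 c=0 f=1 d=1 g=0 clk=1 e=0 a=0
t0.Δ2 b=0 c=0 f=1 d=1 g=0 clk=1 e=0 a=0
t0.Δ3 b=0 c=0 f=1 d=1 g=0 clk=1 e=0 a=1
t0.Δ4 b=0 c=0 f=1 d=0 g=0 clk=1 e=0 a=1
t1.Δ0 b=0 c=0 f=1 d=0 g=0 clk=1 e=0 a=1
t1.Δ1 b=0 c=0 f=1 d=0 g=0 clk=0 e=0 a=1
t2.Δ0 b=0 c=0 f=1 d=0 g=0 clk=0 e=0 a=1
t2.Δ1 b=0 c=0 f=1 d=0 g=0 clk=1 e=0 a=1
t2.Δ2 b=1 c=0 f=1 d=0 g=0 clk=1 e=0 a=1
t2.Δ3 b=1 c=0 f=1 d=0 g=0 clk=1 e=0 a=0
t2.Δ4 b=1 c=0 f=1 d=1 g=0 clk=1 e=0 a=0
t3.Δ0 b=1 c=0 f=1 d=1 g=0 clk=1 e=0 a=0
t3.Δ1 b=1 c=0 f=1 d=1 g=0 clk=0 e=0 a=0
t4.Δ0 b=1 c=0 f=1 d=1 g=0 clk=0 e=0 a=0
t4.Δ1 b=1 c=0 f=1 d=1 g=0 clk=1 e=1 a=0
t4.Δ2 b=0 c=0 f=1 d=1 g=1 clk=1 e=1 a=0
t4.Δ3 b=0 c=0 f=1 d=1 g=1 clk=1 e=1 a=1
t4.Δ4 b=0 c=0 f=1 d=0 g=1 clk=1 e=1 a=1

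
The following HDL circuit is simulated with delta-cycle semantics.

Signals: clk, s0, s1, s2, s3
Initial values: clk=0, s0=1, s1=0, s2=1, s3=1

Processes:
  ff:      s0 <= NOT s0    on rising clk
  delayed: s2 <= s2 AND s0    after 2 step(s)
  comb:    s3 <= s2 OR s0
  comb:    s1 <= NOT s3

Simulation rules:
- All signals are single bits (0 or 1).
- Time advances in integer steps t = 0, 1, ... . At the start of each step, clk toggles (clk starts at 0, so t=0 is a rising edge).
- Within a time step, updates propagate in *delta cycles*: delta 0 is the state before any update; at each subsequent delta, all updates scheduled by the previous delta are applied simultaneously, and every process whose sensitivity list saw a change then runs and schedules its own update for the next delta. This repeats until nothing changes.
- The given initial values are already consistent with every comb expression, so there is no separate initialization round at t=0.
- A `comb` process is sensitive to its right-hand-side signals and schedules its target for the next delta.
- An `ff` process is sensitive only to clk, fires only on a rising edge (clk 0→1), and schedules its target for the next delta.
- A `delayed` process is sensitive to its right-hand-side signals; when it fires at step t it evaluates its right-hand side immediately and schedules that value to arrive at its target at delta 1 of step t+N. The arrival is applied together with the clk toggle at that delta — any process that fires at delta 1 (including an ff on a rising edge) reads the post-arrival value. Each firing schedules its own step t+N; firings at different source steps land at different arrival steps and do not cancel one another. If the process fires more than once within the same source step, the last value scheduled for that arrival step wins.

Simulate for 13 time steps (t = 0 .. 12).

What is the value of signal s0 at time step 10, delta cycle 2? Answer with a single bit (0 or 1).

[bits: s0,clk,s2,s1,s3]
t=0: Δ0=10101 Δ1=11101 Δ2=01101 | 2Δ
t=1: Δ0=01101 Δ1=00101 | 1Δ
t=2: Δ0=00101 Δ1=01001 Δ2=11000 Δ3=11011 Δ4=11001 | 4Δ
t=3: Δ0=11001 Δ1=10001 | 1Δ
t=4: Δ0=10001 Δ1=11001 Δ2=01001 Δ3=01000 Δ4=01010 | 4Δ
t=5: Δ0=01010 Δ1=00010 | 1Δ
t=6: Δ0=00010 Δ1=01010 Δ2=11010 Δ3=11011 Δ4=11001 | 4Δ
t=7: Δ0=11001 Δ1=10001 | 1Δ
t=8: Δ0=10001 Δ1=11001 Δ2=01001 Δ3=01000 Δ4=01010 | 4Δ
t=9: Δ0=01010 Δ1=00010 | 1Δ
t=10: Δ0=00010 Δ1=01010 Δ2=11010 Δ3=11011 Δ4=11001 | 4Δ
t=11: Δ0=11001 Δ1=10001 | 1Δ
t=12: Δ0=10001 Δ1=11001 Δ2=01001 Δ3=01000 Δ4=01010 | 4Δ

1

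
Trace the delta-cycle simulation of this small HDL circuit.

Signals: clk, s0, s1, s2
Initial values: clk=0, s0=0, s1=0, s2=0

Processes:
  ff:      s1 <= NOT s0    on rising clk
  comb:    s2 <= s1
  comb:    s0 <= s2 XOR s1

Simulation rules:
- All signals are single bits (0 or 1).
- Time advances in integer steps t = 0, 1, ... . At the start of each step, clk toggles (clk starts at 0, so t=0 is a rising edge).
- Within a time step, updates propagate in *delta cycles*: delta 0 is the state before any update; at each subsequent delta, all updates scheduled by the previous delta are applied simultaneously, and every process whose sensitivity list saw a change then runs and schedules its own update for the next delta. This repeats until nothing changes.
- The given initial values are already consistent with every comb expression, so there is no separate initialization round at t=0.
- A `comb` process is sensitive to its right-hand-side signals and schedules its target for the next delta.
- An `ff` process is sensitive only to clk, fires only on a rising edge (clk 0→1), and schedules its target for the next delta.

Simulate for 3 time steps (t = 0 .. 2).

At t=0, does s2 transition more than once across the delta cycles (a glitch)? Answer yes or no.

t0.Δ0 clk=0 s0=0 s1=0 s2=0
t0.Δ1 clk=1 s0=0 s1=0 s2=0
t0.Δ2 clk=1 s0=0 s1=1 s2=0
t0.Δ3 clk=1 s0=1 s1=1 s2=1
t0.Δ4 clk=1 s0=0 s1=1 s2=1
t1.Δ0 clk=1 s0=0 s1=1 s2=1
t1.Δ1 clk=0 s0=0 s1=1 s2=1
t2.Δ0 clk=0 s0=0 s1=1 s2=1
t2.Δ1 clk=1 s0=0 s1=1 s2=1

no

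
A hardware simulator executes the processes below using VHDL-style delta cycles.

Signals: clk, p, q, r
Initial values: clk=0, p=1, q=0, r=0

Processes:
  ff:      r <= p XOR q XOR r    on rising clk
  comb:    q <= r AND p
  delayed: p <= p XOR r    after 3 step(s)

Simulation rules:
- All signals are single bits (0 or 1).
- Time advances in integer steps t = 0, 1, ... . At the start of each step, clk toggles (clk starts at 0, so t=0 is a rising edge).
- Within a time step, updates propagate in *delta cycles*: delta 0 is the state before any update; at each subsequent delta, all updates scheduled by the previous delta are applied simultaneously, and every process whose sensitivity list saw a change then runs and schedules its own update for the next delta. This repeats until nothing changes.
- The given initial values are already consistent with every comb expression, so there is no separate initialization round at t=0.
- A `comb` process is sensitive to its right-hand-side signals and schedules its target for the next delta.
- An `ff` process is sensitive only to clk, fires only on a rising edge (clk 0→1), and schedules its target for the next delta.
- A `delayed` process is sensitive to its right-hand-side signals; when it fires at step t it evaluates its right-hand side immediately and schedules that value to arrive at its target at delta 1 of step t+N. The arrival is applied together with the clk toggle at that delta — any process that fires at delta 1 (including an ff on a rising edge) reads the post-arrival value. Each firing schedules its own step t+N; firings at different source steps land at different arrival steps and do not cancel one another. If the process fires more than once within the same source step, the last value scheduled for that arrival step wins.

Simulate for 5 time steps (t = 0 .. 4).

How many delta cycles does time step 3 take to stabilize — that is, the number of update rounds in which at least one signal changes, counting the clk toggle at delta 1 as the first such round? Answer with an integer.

2

t=0 Δ0: p=1 q=0 clk=0 r=0
  Δ1: clk:0→1
  Δ2: r:0→1
  Δ3: q:0→1
  (3Δ to stable)
t=1 Δ0: p=1 q=1 clk=1 r=1
  Δ1: clk:1→0
  (1Δ to stable)
t=2 Δ0: p=1 q=1 clk=0 r=1
  Δ1: clk:0→1
  (1Δ to stable)
t=3 Δ0: p=1 q=1 clk=1 r=1
  Δ1: p:1→0, clk:1→0
  Δ2: q:1→0
  (2Δ to stable)
t=4 Δ0: p=0 q=0 clk=0 r=1
  Δ1: clk:0→1
  (1Δ to stable)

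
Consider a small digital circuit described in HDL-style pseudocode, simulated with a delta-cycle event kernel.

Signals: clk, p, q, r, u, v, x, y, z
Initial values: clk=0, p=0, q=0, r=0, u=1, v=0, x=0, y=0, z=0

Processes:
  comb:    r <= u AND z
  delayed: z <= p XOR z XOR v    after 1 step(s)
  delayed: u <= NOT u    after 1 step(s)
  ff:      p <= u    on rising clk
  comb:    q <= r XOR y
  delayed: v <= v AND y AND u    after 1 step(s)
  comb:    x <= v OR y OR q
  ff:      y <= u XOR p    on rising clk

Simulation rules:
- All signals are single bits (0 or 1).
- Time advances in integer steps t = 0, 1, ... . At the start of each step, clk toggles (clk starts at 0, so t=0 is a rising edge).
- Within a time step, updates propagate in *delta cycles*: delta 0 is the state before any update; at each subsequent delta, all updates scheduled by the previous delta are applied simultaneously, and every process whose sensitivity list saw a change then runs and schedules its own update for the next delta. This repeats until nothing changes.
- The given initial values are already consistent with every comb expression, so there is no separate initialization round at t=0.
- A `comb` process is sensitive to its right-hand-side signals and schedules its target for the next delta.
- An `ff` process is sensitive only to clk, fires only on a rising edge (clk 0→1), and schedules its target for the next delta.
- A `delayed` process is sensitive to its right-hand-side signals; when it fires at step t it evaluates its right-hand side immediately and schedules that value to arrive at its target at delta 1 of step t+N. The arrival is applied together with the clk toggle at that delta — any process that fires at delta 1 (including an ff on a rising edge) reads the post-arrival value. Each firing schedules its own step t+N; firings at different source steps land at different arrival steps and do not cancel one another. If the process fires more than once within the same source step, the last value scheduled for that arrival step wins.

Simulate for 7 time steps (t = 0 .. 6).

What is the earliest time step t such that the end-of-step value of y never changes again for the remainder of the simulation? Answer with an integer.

2

[bits: v,q,z,p,y,clk,r,u,x]
t=0: Δ0=000000010 Δ1=000001010 Δ2=000111010 Δ3=010111011 | 3Δ
t=1: Δ0=010111011 Δ1=011110011 Δ2=011110111 Δ3=001110111 | 3Δ
t=2: Δ0=001110111 Δ1=000111111 Δ2=000101011 Δ3=000101010 | 3Δ
t=3: Δ0=000101010 Δ1=001100010 Δ2=001100110 Δ3=011100110 Δ4=011100111 | 4Δ
t=4: Δ0=011100111 Δ1=010101111 Δ2=010101011 Δ3=000101011 Δ4=000101010 | 4Δ
t=5: Δ0=000101010 Δ1=001100010 Δ2=001100110 Δ3=011100110 Δ4=011100111 | 4Δ
t=6: Δ0=011100111 Δ1=010101111 Δ2=010101011 Δ3=000101011 Δ4=000101010 | 4Δ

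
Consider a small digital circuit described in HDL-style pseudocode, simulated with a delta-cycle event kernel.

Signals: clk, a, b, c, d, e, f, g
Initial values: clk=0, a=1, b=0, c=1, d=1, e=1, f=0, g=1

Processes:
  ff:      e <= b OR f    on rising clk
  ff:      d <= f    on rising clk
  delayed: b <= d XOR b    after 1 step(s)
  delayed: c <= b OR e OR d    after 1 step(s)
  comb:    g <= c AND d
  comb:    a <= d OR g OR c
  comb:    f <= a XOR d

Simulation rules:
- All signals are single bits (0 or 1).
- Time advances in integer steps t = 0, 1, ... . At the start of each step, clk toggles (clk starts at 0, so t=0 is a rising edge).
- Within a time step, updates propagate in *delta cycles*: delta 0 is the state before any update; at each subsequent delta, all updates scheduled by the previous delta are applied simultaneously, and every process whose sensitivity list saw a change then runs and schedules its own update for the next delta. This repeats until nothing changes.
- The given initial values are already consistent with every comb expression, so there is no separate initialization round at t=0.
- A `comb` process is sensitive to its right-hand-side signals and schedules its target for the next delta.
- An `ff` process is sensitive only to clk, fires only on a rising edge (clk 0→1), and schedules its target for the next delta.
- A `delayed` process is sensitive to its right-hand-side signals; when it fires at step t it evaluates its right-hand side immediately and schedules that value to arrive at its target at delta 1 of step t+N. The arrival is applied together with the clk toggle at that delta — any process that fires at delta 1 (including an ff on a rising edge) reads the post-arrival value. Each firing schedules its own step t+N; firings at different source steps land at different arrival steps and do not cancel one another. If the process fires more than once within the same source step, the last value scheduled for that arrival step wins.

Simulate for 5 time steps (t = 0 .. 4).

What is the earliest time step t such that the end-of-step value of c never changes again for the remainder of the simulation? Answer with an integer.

1

[bits: f,g,clk,e,c,d,a,b]
t=0: Δ0=01011110 Δ1=01111110 Δ2=01101010 Δ3=10101010 | 3Δ
t=1: Δ0=10101010 Δ1=10000010 Δ2=10000000 Δ3=00000000 | 3Δ
t=2: Δ0=00000000 Δ1=00100000 | 1Δ
t=3: Δ0=00100000 Δ1=00000000 | 1Δ
t=4: Δ0=00000000 Δ1=00100000 | 1Δ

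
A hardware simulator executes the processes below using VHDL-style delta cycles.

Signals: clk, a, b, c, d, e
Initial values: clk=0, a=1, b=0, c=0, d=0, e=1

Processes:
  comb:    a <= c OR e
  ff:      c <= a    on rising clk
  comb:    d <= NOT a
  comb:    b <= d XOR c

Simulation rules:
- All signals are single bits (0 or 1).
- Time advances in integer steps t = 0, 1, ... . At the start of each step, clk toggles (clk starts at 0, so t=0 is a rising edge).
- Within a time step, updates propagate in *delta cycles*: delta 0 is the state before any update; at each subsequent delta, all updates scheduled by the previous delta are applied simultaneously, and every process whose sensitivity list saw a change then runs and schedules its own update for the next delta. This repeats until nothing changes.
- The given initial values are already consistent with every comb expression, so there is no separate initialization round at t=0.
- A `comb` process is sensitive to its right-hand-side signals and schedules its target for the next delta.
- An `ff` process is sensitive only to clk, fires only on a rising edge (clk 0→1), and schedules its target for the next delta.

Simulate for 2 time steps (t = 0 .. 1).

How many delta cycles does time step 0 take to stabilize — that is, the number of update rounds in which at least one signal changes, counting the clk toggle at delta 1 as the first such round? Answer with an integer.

3

t=0 Δ0: c=0 d=0 e=1 b=0 a=1 clk=0
  Δ1: clk:0→1
  Δ2: c:0→1
  Δ3: b:0→1
  (3Δ to stable)
t=1 Δ0: c=1 d=0 e=1 b=1 a=1 clk=1
  Δ1: clk:1→0
  (1Δ to stable)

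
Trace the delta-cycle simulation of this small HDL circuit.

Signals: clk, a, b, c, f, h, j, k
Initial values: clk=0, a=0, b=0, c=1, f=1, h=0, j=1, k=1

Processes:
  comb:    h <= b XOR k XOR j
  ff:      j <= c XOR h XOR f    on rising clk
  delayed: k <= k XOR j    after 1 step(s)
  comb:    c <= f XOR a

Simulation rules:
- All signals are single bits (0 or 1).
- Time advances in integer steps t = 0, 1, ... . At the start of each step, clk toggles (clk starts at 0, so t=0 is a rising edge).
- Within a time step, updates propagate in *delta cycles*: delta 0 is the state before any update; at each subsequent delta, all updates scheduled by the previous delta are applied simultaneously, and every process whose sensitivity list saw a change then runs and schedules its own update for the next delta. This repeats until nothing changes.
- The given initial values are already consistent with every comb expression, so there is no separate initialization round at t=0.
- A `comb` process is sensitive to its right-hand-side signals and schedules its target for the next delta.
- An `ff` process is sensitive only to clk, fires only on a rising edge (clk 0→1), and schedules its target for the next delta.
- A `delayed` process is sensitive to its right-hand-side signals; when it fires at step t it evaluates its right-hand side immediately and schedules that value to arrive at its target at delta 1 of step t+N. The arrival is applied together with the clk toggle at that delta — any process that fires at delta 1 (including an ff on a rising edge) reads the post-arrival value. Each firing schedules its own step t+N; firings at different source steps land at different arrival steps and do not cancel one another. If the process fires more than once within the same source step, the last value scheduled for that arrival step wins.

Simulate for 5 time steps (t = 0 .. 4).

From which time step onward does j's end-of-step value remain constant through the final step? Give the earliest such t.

[bits: h,a,j,clk,c,f,b,k]
t=0: Δ0=00101101 Δ1=00111101 Δ2=00011101 Δ3=10011101 | 3Δ
t=1: Δ0=10011101 Δ1=10001101 | 1Δ
t=2: Δ0=10001101 Δ1=10011101 Δ2=10111101 Δ3=00111101 | 3Δ
t=3: Δ0=00111101 Δ1=00101100 Δ2=10101100 | 2Δ
t=4: Δ0=10101100 Δ1=10111101 Δ2=00111101 | 2Δ

2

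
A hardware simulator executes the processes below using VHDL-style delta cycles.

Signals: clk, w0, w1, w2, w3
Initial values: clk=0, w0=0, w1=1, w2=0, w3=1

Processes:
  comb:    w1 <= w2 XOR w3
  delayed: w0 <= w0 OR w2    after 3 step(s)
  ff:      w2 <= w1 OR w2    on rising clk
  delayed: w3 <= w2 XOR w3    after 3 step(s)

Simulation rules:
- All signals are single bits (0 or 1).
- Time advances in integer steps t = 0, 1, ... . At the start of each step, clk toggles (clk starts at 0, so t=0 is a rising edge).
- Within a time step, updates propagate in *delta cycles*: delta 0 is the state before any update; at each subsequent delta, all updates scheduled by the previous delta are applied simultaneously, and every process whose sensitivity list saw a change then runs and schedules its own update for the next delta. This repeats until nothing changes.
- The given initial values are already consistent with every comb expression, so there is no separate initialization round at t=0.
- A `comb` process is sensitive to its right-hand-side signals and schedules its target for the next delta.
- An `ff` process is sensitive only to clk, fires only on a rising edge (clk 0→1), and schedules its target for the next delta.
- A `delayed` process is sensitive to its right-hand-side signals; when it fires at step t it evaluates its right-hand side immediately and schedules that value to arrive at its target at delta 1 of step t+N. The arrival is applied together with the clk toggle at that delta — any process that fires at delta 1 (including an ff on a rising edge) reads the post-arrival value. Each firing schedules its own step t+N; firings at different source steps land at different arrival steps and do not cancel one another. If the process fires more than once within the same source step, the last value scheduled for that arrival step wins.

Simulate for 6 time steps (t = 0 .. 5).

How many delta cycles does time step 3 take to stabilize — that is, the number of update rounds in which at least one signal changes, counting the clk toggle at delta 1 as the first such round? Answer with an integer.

2

t=0 Δ0: w1=1 w0=0 clk=0 w2=0 w3=1
  Δ1: clk:0→1
  Δ2: w2:0→1
  Δ3: w1:1→0
  (3Δ to stable)
t=1 Δ0: w1=0 w0=0 clk=1 w2=1 w3=1
  Δ1: clk:1→0
  (1Δ to stable)
t=2 Δ0: w1=0 w0=0 clk=0 w2=1 w3=1
  Δ1: clk:0→1
  (1Δ to stable)
t=3 Δ0: w1=0 w0=0 clk=1 w2=1 w3=1
  Δ1: w0:0→1, clk:1→0, w3:1→0
  Δ2: w1:0→1
  (2Δ to stable)
t=4 Δ0: w1=1 w0=1 clk=0 w2=1 w3=0
  Δ1: clk:0→1
  (1Δ to stable)
t=5 Δ0: w1=1 w0=1 clk=1 w2=1 w3=0
  Δ1: clk:1→0
  (1Δ to stable)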